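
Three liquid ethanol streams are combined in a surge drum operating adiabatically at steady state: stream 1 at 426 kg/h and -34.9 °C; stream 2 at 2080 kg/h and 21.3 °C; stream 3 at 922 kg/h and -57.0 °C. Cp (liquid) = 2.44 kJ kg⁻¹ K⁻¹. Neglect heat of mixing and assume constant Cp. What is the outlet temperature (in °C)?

T_out = -6.74 °C

Adiabatic, steady state ⇒ Σ ṁᵢCp,ᵢ(T_out − Tᵢ) = 0
Σ ṁᵢCp,ᵢTᵢ = 426×2.44×-34.9 + 2080×2.44×21.3 + 922×2.44×-57.0 = -56406
Σ ṁᵢCp,ᵢ = 426×2.44 + 2080×2.44 + 922×2.44 = 8364.3
T_out = -56406 / 8364.3 = -6.7437 °C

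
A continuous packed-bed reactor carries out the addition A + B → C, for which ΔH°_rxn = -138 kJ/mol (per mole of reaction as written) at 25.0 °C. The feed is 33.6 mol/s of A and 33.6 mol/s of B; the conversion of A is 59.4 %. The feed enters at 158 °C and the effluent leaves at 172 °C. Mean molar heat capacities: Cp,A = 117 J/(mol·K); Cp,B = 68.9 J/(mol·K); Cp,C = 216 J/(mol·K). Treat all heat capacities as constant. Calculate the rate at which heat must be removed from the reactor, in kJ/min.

Extent of reaction ξ = 0.594 × 33.6 = 19.958 mol/s
Reaction term: ξ·ΔH°_rxn = 19.958 × -138 = -2754.3 kJ/s
Sensible, feed 158→25 °C: -830.75 kJ/s
Outlet flows (mol/s): A 13.642, B 13.642, C 19.958
Sensible, products 25→172 °C: 1006.5 kJ/s
Q = ΔH = -2578.5 kJ/s = -2578.5 kW
Heat removed = 154710 kJ/min

Q_out = 155000 kJ/min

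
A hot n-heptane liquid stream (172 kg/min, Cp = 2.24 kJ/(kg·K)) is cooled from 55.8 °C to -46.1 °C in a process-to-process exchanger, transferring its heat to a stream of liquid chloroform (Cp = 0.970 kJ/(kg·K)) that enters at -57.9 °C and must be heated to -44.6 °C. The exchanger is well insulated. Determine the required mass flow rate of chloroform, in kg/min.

ṁ_c = 3040 kg/min

Heat released by hot stream: Q = 172 × 2.24 × (55.8 − -46.1) = 39260 kJ/min
Energy balance on cold side (adiabatic exchanger): Q = ṁ_c·Cp_c·(T_c,out − T_c,in)
ṁ_c = 39260 / [0.970 × (-44.6 − -57.9)] = 3043.2 kg/min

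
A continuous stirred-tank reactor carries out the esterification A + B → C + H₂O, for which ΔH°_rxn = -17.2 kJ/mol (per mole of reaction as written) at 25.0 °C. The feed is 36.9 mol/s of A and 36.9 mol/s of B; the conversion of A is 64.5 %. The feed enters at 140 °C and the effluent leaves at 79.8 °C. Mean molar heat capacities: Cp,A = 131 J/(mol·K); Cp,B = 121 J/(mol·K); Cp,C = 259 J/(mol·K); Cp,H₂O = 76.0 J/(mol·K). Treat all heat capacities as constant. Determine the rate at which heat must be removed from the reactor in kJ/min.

Extent of reaction ξ = 0.645 × 36.9 = 23.8 mol/s
Reaction term: ξ·ΔH°_rxn = 23.8 × -17.2 = -409.37 kJ/s
Sensible, feed 140→25 °C: -1069.4 kJ/s
Outlet flows (mol/s): A 13.099, B 13.099, C 23.8, H₂O 23.8
Sensible, products 25→79.8 °C: 617.83 kJ/s
Q = ΔH = -860.9 kJ/s = -860.9 kW
Heat removed = 51654 kJ/min

Q_out = 51700 kJ/min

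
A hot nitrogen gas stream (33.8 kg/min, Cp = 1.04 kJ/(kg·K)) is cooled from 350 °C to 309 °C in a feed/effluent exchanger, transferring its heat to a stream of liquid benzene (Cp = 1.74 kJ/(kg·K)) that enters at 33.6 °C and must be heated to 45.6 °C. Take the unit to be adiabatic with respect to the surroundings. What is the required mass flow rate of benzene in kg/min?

Heat released by hot stream: Q = 33.8 × 1.04 × (350 − 309) = 1441.2 kJ/min
Energy balance on cold side (adiabatic exchanger): Q = ṁ_c·Cp_c·(T_c,out − T_c,in)
ṁ_c = 1441.2 / [1.74 × (45.6 − 33.6)] = 69.025 kg/min

ṁ_c = 69.0 kg/min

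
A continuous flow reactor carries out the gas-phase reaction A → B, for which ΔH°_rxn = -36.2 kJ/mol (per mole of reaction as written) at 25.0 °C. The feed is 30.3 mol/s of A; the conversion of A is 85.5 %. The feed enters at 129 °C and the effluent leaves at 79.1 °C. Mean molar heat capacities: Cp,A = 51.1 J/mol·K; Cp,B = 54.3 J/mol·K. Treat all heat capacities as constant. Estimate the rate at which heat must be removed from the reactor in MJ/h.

Extent of reaction ξ = 0.855 × 30.3 = 25.907 mol/s
Reaction term: ξ·ΔH°_rxn = 25.907 × -36.2 = -937.82 kJ/s
Sensible, feed 129→25 °C: -161.03 kJ/s
Outlet flows (mol/s): A 4.3935, B 25.907
Sensible, products 25→79.1 °C: 88.25 kJ/s
Q = ΔH = -1010.6 kJ/s = -1010.6 kW
Heat removed = 3638.1 MJ/h

Q_out = 3640 MJ/h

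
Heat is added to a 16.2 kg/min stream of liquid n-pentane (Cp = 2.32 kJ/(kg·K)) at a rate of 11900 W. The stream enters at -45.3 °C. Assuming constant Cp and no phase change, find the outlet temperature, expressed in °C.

Q = 11900 W = 714 kJ/min
ΔT = Q/(ṁ·Cp) = 714/(16.2×2.32) = 18.997 K
T_out = -45.3 + 18.997 = -26.303 °C

T_out = -26.3 °C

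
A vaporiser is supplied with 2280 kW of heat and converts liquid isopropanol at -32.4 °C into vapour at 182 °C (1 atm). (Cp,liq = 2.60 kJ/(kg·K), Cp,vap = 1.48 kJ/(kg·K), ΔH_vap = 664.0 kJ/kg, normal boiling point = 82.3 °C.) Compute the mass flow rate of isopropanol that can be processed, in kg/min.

ṁ = 123 kg/min

Δh = 2.60×(82.3−-32.4) + 664.0 + 1.48×(182−82.3) = 1109.8 kJ/kg
Q = 2280 kW = 2280 kJ/s = 136800 kJ/min
ṁ = Q/Δh = 136800 / 1109.8 = 123.27 kg/min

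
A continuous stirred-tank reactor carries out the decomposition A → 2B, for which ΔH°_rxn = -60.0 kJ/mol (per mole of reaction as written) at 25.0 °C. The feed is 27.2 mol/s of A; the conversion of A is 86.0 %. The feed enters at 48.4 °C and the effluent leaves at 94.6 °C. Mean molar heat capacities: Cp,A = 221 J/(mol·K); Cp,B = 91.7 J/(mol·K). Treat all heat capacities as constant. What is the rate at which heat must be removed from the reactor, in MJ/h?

Extent of reaction ξ = 0.860 × 27.2 = 23.392 mol/s
Reaction term: ξ·ΔH°_rxn = 23.392 × -60.0 = -1403.5 kJ/s
Sensible, feed 48.4→25 °C: -140.66 kJ/s
Outlet flows (mol/s): A 3.808, B 46.784
Sensible, products 25→94.6 °C: 357.16 kJ/s
Q = ΔH = -1187 kJ/s = -1187 kW
Heat removed = 4273.3 MJ/h

Q_out = 4270 MJ/h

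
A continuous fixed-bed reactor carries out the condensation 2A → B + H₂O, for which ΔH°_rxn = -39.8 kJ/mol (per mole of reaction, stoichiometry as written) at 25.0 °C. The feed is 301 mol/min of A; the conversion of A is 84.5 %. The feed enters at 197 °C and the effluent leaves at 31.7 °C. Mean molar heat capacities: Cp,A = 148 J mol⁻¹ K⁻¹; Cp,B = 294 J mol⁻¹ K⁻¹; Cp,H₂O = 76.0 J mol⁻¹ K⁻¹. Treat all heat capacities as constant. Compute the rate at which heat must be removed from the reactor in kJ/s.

Extent of reaction ξ = 0.845 × 301 / 2 = 127.17 mol/min
Reaction term: ξ·ΔH°_rxn = 127.17 × -39.8 = -5061.5 kJ/min
Sensible, feed 197→25 °C: -7662.3 kJ/min
Outlet flows (mol/min): A 46.655, B 127.17, H₂O 127.17
Sensible, products 25→31.7 °C: 361.52 kJ/min
Q = ΔH = -12362 kJ/min = -206.04 kW
Heat removed = 206.04 kJ/s

Q_out = 206 kJ/s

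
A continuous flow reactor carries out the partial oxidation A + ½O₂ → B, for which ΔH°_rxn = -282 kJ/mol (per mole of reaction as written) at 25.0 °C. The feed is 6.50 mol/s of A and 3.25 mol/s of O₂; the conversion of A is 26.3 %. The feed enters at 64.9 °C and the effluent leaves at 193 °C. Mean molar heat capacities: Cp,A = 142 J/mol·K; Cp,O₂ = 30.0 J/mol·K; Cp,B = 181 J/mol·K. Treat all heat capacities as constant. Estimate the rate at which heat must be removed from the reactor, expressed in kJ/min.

Extent of reaction ξ = 0.263 × 6.50 = 1.7095 mol/s
Reaction term: ξ·ΔH°_rxn = 1.7095 × -282 = -482.08 kJ/s
Sensible, feed 64.9→25 °C: -40.718 kJ/s
Outlet flows (mol/s): A 4.7905, O₂ 2.3952, B 1.7095
Sensible, products 25→193 °C: 178.34 kJ/s
Q = ΔH = -344.46 kJ/s = -344.46 kW
Heat removed = 20668 kJ/min

Q_out = 20700 kJ/min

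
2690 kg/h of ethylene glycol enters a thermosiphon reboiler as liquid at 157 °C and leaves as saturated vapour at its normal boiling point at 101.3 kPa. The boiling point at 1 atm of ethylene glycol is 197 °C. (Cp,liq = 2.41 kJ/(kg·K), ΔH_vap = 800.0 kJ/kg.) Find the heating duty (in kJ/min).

Q = 40200 kJ/min

liquid 157→197 °C: 96.4 kJ/kg
vaporisation at 197 °C: 800 kJ/kg
Δh = 96.4 + 800 = 896.4 kJ/kg
Q = ṁ·Δh = 2690 kg/h × 896.4 kJ/kg = 2.4113e+06 kJ/h
|Q| = 669.81 kW = 40189 kJ/min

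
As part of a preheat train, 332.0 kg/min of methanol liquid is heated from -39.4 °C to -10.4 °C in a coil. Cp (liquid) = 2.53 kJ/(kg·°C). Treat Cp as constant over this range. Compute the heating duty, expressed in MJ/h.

Q = 1460 MJ/h

Q = ṁ·Cp·ΔT = 332.0 × 2.53 × (-10.4 − -39.4) = 24359 kJ/min
Converting: 24359 / 60 s = 405.98 kW
Heating duty = 1461.5 MJ/h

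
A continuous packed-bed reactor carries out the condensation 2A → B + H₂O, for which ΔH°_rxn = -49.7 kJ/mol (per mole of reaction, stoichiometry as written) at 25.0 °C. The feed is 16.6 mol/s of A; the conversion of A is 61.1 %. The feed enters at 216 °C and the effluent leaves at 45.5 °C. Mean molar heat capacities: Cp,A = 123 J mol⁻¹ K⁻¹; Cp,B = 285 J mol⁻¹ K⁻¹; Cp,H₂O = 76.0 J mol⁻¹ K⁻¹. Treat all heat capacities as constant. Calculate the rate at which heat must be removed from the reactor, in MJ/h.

Q_out = 2120 MJ/h

Extent of reaction ξ = 0.611 × 16.6 / 2 = 5.0713 mol/s
Reaction term: ξ·ΔH°_rxn = 5.0713 × -49.7 = -252.04 kJ/s
Sensible, feed 216→25 °C: -389.98 kJ/s
Outlet flows (mol/s): A 6.4574, B 5.0713, H₂O 5.0713
Sensible, products 25→45.5 °C: 53.812 kJ/s
Q = ΔH = -588.21 kJ/s = -588.21 kW
Heat removed = 2117.6 MJ/h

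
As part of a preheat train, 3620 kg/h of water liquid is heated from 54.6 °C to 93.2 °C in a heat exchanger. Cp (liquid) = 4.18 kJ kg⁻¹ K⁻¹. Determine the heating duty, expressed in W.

Q = 162000 W

Q = ṁ·Cp·ΔT = 3620 × 4.18 × (93.2 − 54.6) = 584080 kJ/h
Converting: 584080 / 3600 s = 162.24 kW
Heating duty = 162240 W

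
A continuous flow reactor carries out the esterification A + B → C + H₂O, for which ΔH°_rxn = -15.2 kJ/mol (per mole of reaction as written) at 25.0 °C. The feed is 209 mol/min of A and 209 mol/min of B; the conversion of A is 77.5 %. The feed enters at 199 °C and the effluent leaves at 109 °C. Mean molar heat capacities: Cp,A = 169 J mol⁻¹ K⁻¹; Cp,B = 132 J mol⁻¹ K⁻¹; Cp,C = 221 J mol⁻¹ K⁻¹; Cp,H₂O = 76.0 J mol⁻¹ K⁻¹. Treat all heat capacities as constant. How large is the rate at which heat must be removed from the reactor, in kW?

Q_out = 136 kW

Extent of reaction ξ = 0.775 × 209 = 161.97 mol/min
Reaction term: ξ·ΔH°_rxn = 161.97 × -15.2 = -2462 kJ/min
Sensible, feed 199→25 °C: -10946 kJ/min
Outlet flows (mol/min): A 47.025, B 47.025, C 161.97, H₂O 161.97
Sensible, products 25→109 °C: 5229.9 kJ/min
Q = ΔH = -8178.3 kJ/min = -136.3 kW
Heat removed = 136.3 kW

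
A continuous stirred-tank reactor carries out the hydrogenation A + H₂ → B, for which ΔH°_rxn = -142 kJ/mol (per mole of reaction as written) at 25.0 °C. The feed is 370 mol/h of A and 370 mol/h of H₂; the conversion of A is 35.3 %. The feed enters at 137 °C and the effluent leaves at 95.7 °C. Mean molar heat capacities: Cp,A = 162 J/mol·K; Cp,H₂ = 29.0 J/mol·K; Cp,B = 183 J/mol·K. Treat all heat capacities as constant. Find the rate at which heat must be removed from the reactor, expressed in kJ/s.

Extent of reaction ξ = 0.353 × 370 = 130.61 mol/h
Reaction term: ξ·ΔH°_rxn = 130.61 × -142 = -18547 kJ/h
Sensible, feed 137→25 °C: -7915 kJ/h
Outlet flows (mol/h): A 239.39, H₂ 239.39, B 130.61
Sensible, products 25→95.7 °C: 4922.5 kJ/h
Q = ΔH = -21539 kJ/h = -5.9831 kW
Heat removed = 5.9831 kJ/s

Q_out = 5.98 kJ/s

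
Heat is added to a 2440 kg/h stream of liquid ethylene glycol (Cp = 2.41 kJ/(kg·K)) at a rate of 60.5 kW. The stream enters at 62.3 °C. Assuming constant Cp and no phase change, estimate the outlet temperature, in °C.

Q = 60.5 kW = 217800 kJ/h
ΔT = Q/(ṁ·Cp) = 217800/(2440×2.41) = 37.038 K
T_out = 62.3 + 37.038 = 99.338 °C

T_out = 99.3 °C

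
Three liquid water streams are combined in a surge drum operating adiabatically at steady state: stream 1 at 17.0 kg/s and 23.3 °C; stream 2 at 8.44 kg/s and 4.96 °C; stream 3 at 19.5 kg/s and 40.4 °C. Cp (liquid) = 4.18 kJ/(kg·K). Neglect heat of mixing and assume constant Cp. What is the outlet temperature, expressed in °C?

No heat crosses the boundary, so H_out = H_in.
Σ ṁᵢCp,ᵢTᵢ = 17.0×4.18×23.3 + 8.44×4.18×4.96 + 19.5×4.18×40.4 = 5123.7
Σ ṁᵢCp,ᵢ = 17.0×4.18 + 8.44×4.18 + 19.5×4.18 = 187.85
T_out = 5123.7 / 187.85 = 27.276 °C

T_out = 27.3 °C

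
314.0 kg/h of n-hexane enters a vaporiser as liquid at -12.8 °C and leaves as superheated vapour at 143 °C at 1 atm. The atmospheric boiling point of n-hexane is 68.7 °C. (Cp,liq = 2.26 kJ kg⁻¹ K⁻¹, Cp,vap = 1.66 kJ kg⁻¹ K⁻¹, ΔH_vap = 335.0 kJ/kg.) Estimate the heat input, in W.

liquid -12.8→68.7 °C: 184.19 kJ/kg
vaporisation at 68.7 °C: 335 kJ/kg
vapour 68.7→143 °C: 123.34 kJ/kg
Δh = 184.19 + 335 + 123.34 = 642.53 kJ/kg
Q = ṁ·Δh = 314.0 kg/h × 642.53 kJ/kg = 201750 kJ/h
|Q| = 56.043 kW = 56043 W

Q = 56000 W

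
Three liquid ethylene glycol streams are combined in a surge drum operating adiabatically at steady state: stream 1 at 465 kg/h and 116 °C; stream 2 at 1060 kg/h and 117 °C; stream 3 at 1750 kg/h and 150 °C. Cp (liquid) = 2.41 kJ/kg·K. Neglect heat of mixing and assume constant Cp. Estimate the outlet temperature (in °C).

Adiabatic, steady state ⇒ Σ ṁᵢCp,ᵢ(T_out − Tᵢ) = 0
T_out = Σ ṁᵢCp,ᵢTᵢ / Σ ṁᵢCp,ᵢ
      = 1.0615e+06 / 7892.8 = 134.49 °C

T_out = 134 °C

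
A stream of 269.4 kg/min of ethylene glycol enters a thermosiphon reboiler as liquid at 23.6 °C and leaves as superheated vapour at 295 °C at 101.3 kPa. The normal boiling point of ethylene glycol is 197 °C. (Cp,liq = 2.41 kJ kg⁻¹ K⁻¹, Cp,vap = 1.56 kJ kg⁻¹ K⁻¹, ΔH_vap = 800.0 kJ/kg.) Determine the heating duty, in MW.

liquid 23.6→197 °C: 417.89 kJ/kg
vaporisation at 197 °C: 800 kJ/kg
vapour 197→295 °C: 152.88 kJ/kg
Δh = 417.89 + 800 + 152.88 = 1370.8 kJ/kg
Q = ṁ·Δh = 269.4 kg/min × 1370.8 kJ/kg = 369290 kJ/min
|Q| = 6154.8 kW = 6.1548 MW

Q = 6.15 MW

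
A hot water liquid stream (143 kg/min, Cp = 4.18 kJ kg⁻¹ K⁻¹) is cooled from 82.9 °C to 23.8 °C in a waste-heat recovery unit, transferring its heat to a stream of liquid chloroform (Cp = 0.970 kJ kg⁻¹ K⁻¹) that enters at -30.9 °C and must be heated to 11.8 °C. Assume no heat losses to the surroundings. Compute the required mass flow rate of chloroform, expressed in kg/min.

ṁ_c = 853 kg/min

Heat released by hot stream: Q = 143 × 4.18 × (82.9 − 23.8) = 35326 kJ/min
Energy balance on cold side (adiabatic exchanger): Q = ṁ_c·Cp_c·(T_c,out − T_c,in)
ṁ_c = 35326 / [0.970 × (11.8 − -30.9)] = 852.9 kg/min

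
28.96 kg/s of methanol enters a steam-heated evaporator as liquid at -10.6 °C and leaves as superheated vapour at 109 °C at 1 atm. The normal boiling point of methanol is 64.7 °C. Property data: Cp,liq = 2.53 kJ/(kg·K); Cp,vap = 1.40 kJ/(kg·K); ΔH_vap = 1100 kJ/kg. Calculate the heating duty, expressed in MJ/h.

Q = 141000 MJ/h

liquid -10.6→64.7 °C: 190.51 kJ/kg
vaporisation at 64.7 °C: 1100 kJ/kg
vapour 64.7→109 °C: 62.02 kJ/kg
Δh = 190.51 + 1100 + 62.02 = 1352.5 kJ/kg
Q = ṁ·Δh = 28.96 kg/s × 1352.5 kJ/kg = 39169 kJ/s
|Q| = 39169 kW = 141010 MJ/h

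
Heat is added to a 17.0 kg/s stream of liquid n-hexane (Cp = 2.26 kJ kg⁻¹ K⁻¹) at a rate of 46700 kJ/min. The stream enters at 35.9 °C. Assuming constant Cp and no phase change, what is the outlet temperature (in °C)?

T_out = 56.2 °C

Q = 46700 kJ/min = 778.33 kJ/s
ΔT = Q/(ṁ·Cp) = 778.33/(17.0×2.26) = 20.259 K
T_out = 35.9 + 20.259 = 56.159 °C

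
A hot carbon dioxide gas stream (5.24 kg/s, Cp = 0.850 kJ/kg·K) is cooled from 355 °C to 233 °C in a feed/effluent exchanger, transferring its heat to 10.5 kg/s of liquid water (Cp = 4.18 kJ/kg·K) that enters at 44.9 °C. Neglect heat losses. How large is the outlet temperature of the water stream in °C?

Heat released by hot stream: Q = 5.24 × 0.850 × (355 − 233) = 543.39 kJ/s
Energy balance on cold side (adiabatic exchanger): Q = ṁ_c·Cp_c·(T_c,out − T_c,in)
T_c,out = 44.9 + 543.39/(10.5 × 4.18) = 57.281 °C

T_c,out = 57.3 °C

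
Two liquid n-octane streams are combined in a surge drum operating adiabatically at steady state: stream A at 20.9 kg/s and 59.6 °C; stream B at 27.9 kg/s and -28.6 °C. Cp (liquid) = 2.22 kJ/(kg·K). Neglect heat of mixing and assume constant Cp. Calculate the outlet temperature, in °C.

T_out = 9.17 °C

Energy balance with Q = 0: Σ ṁᵢCp,ᵢ(T_out − Tᵢ) = 0
Σ ṁᵢCp,ᵢTᵢ = 20.9×2.22×59.6 + 27.9×2.22×-28.6 = 993.89
Σ ṁᵢCp,ᵢ = 20.9×2.22 + 27.9×2.22 = 108.34
T_out = 993.89 / 108.34 = 9.1742 °C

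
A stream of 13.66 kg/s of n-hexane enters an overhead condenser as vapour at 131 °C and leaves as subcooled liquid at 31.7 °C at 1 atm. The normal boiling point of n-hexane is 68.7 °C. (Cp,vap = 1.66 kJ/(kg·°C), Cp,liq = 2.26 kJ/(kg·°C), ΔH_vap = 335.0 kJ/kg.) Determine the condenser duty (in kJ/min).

Q_c = 428000 kJ/min

vapour 131→68.7 °C: -103.42 kJ/kg
condensation at 68.7 °C: -335 kJ/kg
liquid 68.7→31.7 °C: -83.62 kJ/kg
Δh = -103.42 + -335 + -83.62 = -522.04 kJ/kg
Q = ṁ·Δh = 13.66 kg/s × -522.04 kJ/kg = -7131 kJ/s
|Q| = 7131 kW = 427860 kJ/min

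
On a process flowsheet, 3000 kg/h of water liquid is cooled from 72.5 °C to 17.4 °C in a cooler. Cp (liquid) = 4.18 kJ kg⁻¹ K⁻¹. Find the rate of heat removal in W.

Q = ṁ·Cp·ΔT = 3000 × 4.18 × (17.4 − 72.5) = -690950 kJ/h
Converting: 690950 / 3600 s = 191.93 kW
Cooling duty = 191930 W

Q_c = 192000 W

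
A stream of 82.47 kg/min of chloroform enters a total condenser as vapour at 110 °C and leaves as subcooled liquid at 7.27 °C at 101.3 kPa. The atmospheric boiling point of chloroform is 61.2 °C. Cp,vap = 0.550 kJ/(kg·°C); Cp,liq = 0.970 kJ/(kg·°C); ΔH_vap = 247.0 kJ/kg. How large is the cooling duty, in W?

Q_c = 448000 W

vapour 110→61.2 °C: -26.84 kJ/kg
condensation at 61.2 °C: -247 kJ/kg
liquid 61.2→7.27 °C: -52.312 kJ/kg
Δh = -26.84 + -247 + -52.312 = -326.15 kJ/kg
Q = ṁ·Δh = 82.47 kg/min × -326.15 kJ/kg = -26898 kJ/min
|Q| = 448.3 kW = 448300 W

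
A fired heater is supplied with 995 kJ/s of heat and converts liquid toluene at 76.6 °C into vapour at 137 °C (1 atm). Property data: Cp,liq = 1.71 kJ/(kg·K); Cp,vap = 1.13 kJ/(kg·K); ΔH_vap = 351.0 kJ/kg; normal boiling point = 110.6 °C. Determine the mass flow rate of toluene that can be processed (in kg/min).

ṁ = 136 kg/min

Δh = 1.71×(110.6−76.6) + 351.0 + 1.13×(137−110.6) = 438.97 kJ/kg
Q = 995 kJ/s = 995 kJ/s = 59700 kJ/min
ṁ = Q/Δh = 59700 / 438.97 = 136 kg/min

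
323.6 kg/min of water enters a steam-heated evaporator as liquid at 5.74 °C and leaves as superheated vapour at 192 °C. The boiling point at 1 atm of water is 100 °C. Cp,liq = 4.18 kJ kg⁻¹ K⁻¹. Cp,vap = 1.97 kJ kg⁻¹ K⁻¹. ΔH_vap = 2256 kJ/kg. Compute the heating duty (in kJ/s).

liquid 5.74→100 °C: 394.01 kJ/kg
vaporisation at 100 °C: 2256 kJ/kg
vapour 100→192 °C: 181.24 kJ/kg
Δh = 394.01 + 2256 + 181.24 = 2831.2 kJ/kg
Q = ṁ·Δh = 323.6 kg/min × 2831.2 kJ/kg = 916190 kJ/min
|Q| = 15270 kW

Q = 15300 kJ/s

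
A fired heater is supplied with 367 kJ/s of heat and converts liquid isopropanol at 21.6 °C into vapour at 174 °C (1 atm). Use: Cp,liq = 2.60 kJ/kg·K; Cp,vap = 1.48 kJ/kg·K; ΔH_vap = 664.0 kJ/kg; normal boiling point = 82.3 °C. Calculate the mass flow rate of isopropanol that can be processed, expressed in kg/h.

Δh = 2.60×(82.3−21.6) + 664.0 + 1.48×(174−82.3) = 957.54 kJ/kg
Q = 367 kJ/s = 367 kJ/s = 1.3212e+06 kJ/h
ṁ = Q/Δh = 1.3212e+06 / 957.54 = 1379.8 kg/h

ṁ = 1380 kg/h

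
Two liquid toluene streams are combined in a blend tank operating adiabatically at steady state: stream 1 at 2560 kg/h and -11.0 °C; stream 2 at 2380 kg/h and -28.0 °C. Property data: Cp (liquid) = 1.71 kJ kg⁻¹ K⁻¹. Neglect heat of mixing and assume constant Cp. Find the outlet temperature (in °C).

T_out = -19.2 °C

No heat crosses the boundary, so H_out = H_in.
Σ ṁᵢCp,ᵢTᵢ = 2560×1.71×-11.0 + 2380×1.71×-28.0 = -162110
Σ ṁᵢCp,ᵢ = 2560×1.71 + 2380×1.71 = 8447.4
T_out = -162110 / 8447.4 = -19.19 °C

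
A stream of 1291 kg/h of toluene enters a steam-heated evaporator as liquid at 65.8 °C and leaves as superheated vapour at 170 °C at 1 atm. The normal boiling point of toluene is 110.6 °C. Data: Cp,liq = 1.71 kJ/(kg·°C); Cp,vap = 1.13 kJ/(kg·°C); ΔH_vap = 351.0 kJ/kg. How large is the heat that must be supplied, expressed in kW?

liquid 65.8→110.6 °C: 76.608 kJ/kg
vaporisation at 110.6 °C: 351 kJ/kg
vapour 110.6→170 °C: 67.122 kJ/kg
Δh = 76.608 + 351 + 67.122 = 494.73 kJ/kg
Q = ṁ·Δh = 1291 kg/h × 494.73 kJ/kg = 638700 kJ/h
|Q| = 177.42 kW

Q = 177 kW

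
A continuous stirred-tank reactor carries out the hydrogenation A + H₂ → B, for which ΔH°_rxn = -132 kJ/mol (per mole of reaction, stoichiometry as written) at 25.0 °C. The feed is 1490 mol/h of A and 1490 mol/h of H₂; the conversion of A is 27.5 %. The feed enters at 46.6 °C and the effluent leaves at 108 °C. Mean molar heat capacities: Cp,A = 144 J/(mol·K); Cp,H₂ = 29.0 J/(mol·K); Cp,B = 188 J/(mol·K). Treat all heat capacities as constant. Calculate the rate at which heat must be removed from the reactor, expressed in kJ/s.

Q_out = 10.5 kJ/s

Extent of reaction ξ = 0.275 × 1490 = 409.75 mol/h
Reaction term: ξ·ΔH°_rxn = 409.75 × -132 = -54087 kJ/h
Sensible, feed 46.6→25 °C: -5567.8 kJ/h
Outlet flows (mol/h): A 1080.2, H₂ 1080.2, B 409.75
Sensible, products 25→108 °C: 21905 kJ/h
Q = ΔH = -37750 kJ/h = -10.486 kW
Heat removed = 10.486 kJ/s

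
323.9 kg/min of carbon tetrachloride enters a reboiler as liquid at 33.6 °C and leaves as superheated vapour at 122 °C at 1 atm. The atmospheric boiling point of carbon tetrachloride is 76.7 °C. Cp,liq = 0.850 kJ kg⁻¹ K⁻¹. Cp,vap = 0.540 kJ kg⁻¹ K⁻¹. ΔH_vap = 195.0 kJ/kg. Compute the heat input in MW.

Q = 1.38 MW

liquid 33.6→76.7 °C: 36.635 kJ/kg
vaporisation at 76.7 °C: 195 kJ/kg
vapour 76.7→122 °C: 24.462 kJ/kg
Δh = 36.635 + 195 + 24.462 = 256.1 kJ/kg
Q = ṁ·Δh = 323.9 kg/min × 256.1 kJ/kg = 82950 kJ/min
|Q| = 1382.5 kW = 1.3825 MW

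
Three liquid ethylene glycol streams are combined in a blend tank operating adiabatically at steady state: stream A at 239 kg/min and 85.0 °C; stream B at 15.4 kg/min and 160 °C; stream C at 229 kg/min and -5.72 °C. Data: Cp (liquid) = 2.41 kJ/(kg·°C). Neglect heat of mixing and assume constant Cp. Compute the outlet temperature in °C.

Energy balance with Q = 0: Σ ṁᵢCp,ᵢ(T_out − Tᵢ) = 0
Σ ṁᵢCp,ᵢTᵢ = 239×2.41×85.0 + 15.4×2.41×160 + 229×2.41×-5.72 = 51741
Σ ṁᵢCp,ᵢ = 239×2.41 + 15.4×2.41 + 229×2.41 = 1165
T_out = 51741 / 1165 = 44.413 °C

T_out = 44.4 °C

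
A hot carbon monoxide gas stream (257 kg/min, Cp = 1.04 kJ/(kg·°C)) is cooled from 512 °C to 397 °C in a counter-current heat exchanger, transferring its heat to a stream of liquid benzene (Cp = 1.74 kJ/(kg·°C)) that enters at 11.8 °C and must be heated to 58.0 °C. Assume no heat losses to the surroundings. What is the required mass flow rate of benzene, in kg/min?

ṁ_c = 382 kg/min

Heat released by hot stream: Q = 257 × 1.04 × (512 − 397) = 30737 kJ/min
Energy balance on cold side (adiabatic exchanger): Q = ṁ_c·Cp_c·(T_c,out − T_c,in)
ṁ_c = 30737 / [1.74 × (58.0 − 11.8)] = 382.36 kg/min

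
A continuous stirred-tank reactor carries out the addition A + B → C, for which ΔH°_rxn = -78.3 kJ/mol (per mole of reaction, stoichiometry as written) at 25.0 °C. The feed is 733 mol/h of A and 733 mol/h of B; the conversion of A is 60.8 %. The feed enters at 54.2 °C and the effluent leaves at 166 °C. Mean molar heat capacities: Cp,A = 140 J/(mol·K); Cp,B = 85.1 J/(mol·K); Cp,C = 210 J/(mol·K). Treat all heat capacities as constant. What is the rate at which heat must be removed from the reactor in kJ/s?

Extent of reaction ξ = 0.608 × 733 = 445.66 mol/h
Reaction term: ξ·ΔH°_rxn = 445.66 × -78.3 = -34895 kJ/h
Sensible, feed 54.2→25 °C: -4818 kJ/h
Outlet flows (mol/h): A 287.34, B 287.34, C 445.66
Sensible, products 25→166 °C: 22316 kJ/h
Q = ΔH = -17398 kJ/h = -4.8327 kW
Heat removed = 4.8327 kJ/s

Q_out = 4.83 kJ/s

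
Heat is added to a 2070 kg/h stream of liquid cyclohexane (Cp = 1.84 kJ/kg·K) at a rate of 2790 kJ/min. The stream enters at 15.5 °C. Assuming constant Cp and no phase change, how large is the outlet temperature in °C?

Q = 2790 kJ/min = 167400 kJ/h
ΔT = Q/(ṁ·Cp) = 167400/(2070×1.84) = 43.951 K
T_out = 15.5 + 43.951 = 59.451 °C

T_out = 59.5 °C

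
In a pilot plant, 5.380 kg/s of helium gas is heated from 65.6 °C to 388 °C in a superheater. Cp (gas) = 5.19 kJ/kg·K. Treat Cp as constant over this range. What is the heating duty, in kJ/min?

Q = ṁ·Cp·ΔT = 5.380 × 5.19 × (388 − 65.6) = 9002.1 kJ/s
Heating duty = 540130 kJ/min

Q = 540000 kJ/min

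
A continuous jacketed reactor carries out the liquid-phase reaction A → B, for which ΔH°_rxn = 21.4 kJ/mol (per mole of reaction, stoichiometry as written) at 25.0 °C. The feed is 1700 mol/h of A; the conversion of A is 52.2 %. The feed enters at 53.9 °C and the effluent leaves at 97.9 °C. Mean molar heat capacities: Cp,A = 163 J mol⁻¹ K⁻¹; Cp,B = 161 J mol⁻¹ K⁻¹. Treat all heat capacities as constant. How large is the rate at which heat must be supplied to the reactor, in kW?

Extent of reaction ξ = 0.522 × 1700 = 887.4 mol/h
Reaction term: ξ·ΔH°_rxn = 887.4 × 21.4 = 18990 kJ/h
Sensible, feed 53.9→25 °C: -8008.2 kJ/h
Outlet flows (mol/h): A 812.6, B 887.4
Sensible, products 25→97.9 °C: 20071 kJ/h
Q = ΔH = 31053 kJ/h = 8.6259 kW
Heat supplied = 8.6259 kW

Q_in = 8.63 kW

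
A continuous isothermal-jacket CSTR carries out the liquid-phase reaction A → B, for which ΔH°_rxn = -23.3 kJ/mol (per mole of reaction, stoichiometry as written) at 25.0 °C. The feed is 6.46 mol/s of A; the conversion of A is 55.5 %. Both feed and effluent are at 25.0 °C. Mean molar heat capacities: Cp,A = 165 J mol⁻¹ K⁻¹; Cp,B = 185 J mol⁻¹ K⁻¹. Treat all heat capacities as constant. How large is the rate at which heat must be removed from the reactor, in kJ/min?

Q_out = 5010 kJ/min

Extent of reaction ξ = 0.555 × 6.46 = 3.5853 mol/s
Reaction term: ξ·ΔH°_rxn = 3.5853 × -23.3 = -83.537 kJ/s
Q = ΔH = -83.537 kJ/s = -83.537 kW
Heat removed = 5012.2 kJ/min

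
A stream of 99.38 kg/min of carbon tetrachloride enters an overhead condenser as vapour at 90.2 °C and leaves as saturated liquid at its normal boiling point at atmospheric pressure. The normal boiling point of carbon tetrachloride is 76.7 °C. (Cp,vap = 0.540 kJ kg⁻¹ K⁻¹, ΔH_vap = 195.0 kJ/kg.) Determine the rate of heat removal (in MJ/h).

vapour 90.2→76.7 °C: -7.29 kJ/kg
condensation at 76.7 °C: -195 kJ/kg
Δh = -7.29 + -195 = -202.29 kJ/kg
Q = ṁ·Δh = 99.38 kg/min × -202.29 kJ/kg = -20104 kJ/min
|Q| = 335.06 kW = 1206.2 MJ/h

Q_c = 1210 MJ/h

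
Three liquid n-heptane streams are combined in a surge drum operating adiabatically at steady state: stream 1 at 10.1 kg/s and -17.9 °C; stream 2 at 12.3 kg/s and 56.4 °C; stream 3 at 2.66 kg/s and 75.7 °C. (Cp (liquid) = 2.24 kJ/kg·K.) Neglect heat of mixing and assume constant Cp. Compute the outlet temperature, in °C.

Adiabatic, steady state ⇒ Σ ṁᵢCp,ᵢ(T_out − Tᵢ) = 0
Σ ṁᵢCp,ᵢTᵢ = 10.1×2.24×-17.9 + 12.3×2.24×56.4 + 2.66×2.24×75.7 = 1600
Σ ṁᵢCp,ᵢ = 10.1×2.24 + 12.3×2.24 + 2.66×2.24 = 56.134
T_out = 1600 / 56.134 = 28.503 °C

T_out = 28.5 °C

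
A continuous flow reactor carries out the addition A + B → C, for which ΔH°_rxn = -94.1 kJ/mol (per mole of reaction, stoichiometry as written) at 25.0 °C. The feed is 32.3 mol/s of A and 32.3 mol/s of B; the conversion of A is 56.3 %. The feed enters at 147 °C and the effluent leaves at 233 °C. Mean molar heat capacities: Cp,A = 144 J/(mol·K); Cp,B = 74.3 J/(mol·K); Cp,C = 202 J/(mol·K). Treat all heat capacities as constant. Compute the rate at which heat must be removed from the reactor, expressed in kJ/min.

Extent of reaction ξ = 0.563 × 32.3 = 18.185 mol/s
Reaction term: ξ·ΔH°_rxn = 18.185 × -94.1 = -1711.2 kJ/s
Sensible, feed 147→25 °C: -860.23 kJ/s
Outlet flows (mol/s): A 14.115, B 14.115, C 18.185
Sensible, products 25→233 °C: 1405 kJ/s
Q = ΔH = -1166.5 kJ/s = -1166.5 kW
Heat removed = 69988 kJ/min

Q_out = 70000 kJ/min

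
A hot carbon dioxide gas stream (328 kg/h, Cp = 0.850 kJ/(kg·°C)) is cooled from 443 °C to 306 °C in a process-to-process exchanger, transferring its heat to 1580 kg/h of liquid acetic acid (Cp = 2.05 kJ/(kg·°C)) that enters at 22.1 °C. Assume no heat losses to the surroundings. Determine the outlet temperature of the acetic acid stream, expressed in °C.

T_c,out = 33.9 °C

Heat released by hot stream: Q = 328 × 0.850 × (443 − 306) = 38196 kJ/h
Energy balance on cold side (adiabatic exchanger): Q = ṁ_c·Cp_c·(T_c,out − T_c,in)
T_c,out = 22.1 + 38196/(1580 × 2.05) = 33.892 °C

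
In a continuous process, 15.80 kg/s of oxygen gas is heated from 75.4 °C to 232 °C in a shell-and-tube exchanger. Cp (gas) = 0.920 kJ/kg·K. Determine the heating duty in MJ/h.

Q = ṁ·Cp·ΔT = 15.80 × 0.920 × (232 − 75.4) = 2276.3 kJ/s
Heating duty = 8194.8 MJ/h

Q = 8190 MJ/h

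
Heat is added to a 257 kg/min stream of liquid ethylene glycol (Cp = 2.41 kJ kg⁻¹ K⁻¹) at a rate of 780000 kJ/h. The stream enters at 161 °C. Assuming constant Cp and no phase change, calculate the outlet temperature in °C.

Q = 780000 kJ/h = 13000 kJ/min
ΔT = Q/(ṁ·Cp) = 13000/(257×2.41) = 20.989 K
T_out = 161 + 20.989 = 181.99 °C

T_out = 182 °C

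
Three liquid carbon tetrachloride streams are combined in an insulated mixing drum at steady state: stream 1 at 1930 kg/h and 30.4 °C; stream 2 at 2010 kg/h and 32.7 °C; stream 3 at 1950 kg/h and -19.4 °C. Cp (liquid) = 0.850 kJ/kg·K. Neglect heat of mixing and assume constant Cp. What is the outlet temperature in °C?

No heat crosses the boundary, so H_out = H_in.
Σ ṁᵢCp,ᵢTᵢ = 1930×0.850×30.4 + 2010×0.850×32.7 + 1950×0.850×-19.4 = 73584
Σ ṁᵢCp,ᵢ = 1930×0.850 + 2010×0.850 + 1950×0.850 = 5006.5
T_out = 73584 / 5006.5 = 14.698 °C

T_out = 14.7 °C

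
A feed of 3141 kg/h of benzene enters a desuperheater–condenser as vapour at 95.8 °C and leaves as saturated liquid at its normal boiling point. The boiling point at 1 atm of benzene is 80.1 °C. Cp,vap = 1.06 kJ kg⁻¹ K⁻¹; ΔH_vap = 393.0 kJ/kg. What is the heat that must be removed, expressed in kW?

vapour 95.8→80.1 °C: -16.642 kJ/kg
condensation at 80.1 °C: -393 kJ/kg
Δh = -16.642 + -393 = -409.64 kJ/kg
Q = ṁ·Δh = 3141 kg/h × -409.64 kJ/kg = -1.2867e+06 kJ/h
|Q| = 357.41 kW

Q_c = 357 kW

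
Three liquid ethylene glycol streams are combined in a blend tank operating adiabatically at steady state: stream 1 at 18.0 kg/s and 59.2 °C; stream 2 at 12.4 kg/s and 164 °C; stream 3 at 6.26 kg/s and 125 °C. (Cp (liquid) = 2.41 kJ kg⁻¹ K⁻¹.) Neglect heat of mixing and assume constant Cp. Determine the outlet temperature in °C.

Energy balance with Q = 0: Σ ṁᵢCp,ᵢ(T_out − Tᵢ) = 0
Σ ṁᵢCp,ᵢTᵢ = 18.0×2.41×59.2 + 12.4×2.41×164 + 6.26×2.41×125 = 9354.9
Σ ṁᵢCp,ᵢ = 18.0×2.41 + 12.4×2.41 + 6.26×2.41 = 88.351
T_out = 9354.9 / 88.351 = 105.88 °C

T_out = 106 °C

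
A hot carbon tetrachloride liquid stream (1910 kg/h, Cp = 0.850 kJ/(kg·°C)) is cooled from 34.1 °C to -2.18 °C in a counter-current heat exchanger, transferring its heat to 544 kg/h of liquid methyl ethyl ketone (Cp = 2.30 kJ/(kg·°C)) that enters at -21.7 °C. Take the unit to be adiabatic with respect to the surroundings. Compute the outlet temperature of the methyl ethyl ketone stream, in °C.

T_c,out = 25.4 °C

Heat released by hot stream: Q = 1910 × 0.850 × (34.1 − -2.18) = 58901 kJ/h
Energy balance on cold side (adiabatic exchanger): Q = ṁ_c·Cp_c·(T_c,out − T_c,in)
T_c,out = -21.7 + 58901/(544 × 2.30) = 25.375 °C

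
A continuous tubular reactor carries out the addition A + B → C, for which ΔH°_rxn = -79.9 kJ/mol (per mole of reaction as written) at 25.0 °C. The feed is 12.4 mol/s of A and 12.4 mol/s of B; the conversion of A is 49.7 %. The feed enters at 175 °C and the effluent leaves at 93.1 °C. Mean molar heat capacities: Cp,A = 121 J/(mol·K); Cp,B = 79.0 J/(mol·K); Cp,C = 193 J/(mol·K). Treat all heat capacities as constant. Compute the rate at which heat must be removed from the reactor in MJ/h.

Q_out = 2510 MJ/h

Extent of reaction ξ = 0.497 × 12.4 = 6.1628 mol/s
Reaction term: ξ·ΔH°_rxn = 6.1628 × -79.9 = -492.41 kJ/s
Sensible, feed 175→25 °C: -372 kJ/s
Outlet flows (mol/s): A 6.2372, B 6.2372, C 6.1628
Sensible, products 25→93.1 °C: 165.95 kJ/s
Q = ΔH = -698.46 kJ/s = -698.46 kW
Heat removed = 2514.4 MJ/h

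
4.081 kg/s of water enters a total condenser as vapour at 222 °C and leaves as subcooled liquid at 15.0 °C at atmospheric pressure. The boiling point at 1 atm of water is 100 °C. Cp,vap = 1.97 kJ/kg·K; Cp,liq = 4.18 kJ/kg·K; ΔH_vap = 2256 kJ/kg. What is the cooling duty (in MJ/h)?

Q_c = 41900 MJ/h

vapour 222→100 °C: -240.34 kJ/kg
condensation at 100 °C: -2256 kJ/kg
liquid 100→15.0 °C: -355.3 kJ/kg
Δh = -240.34 + -2256 + -355.3 = -2851.6 kJ/kg
Q = ṁ·Δh = 4.081 kg/s × -2851.6 kJ/kg = -11638 kJ/s
|Q| = 11638 kW = 41895 MJ/h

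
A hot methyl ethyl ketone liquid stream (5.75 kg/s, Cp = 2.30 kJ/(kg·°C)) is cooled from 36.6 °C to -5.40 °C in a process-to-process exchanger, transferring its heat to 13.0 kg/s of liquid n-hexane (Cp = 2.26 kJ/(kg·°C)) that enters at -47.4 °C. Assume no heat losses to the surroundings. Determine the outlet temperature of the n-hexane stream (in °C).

Heat released by hot stream: Q = 5.75 × 2.30 × (36.6 − -5.40) = 555.45 kJ/s
Energy balance on cold side (adiabatic exchanger): Q = ṁ_c·Cp_c·(T_c,out − T_c,in)
T_c,out = -47.4 + 555.45/(13.0 × 2.26) = -28.494 °C

T_c,out = -28.5 °C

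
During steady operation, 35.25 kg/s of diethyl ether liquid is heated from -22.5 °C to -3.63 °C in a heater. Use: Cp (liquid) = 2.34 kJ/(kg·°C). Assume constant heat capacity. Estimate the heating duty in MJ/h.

Q = ṁ·Cp·ΔT = 35.25 × 2.34 × (-3.63 − -22.5) = 1556.5 kJ/s
Heating duty = 5603.4 MJ/h

Q = 5600 MJ/h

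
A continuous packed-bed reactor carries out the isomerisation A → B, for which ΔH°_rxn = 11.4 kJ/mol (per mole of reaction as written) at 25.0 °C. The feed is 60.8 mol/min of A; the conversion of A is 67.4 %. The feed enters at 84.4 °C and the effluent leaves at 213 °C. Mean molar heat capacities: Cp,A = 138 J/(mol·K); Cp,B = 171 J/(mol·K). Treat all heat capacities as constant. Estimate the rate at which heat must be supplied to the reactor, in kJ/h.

Extent of reaction ξ = 0.674 × 60.8 = 40.979 mol/min
Reaction term: ξ·ΔH°_rxn = 40.979 × 11.4 = 467.16 kJ/min
Sensible, feed 84.4→25 °C: -498.39 kJ/min
Outlet flows (mol/min): A 19.821, B 40.979
Sensible, products 25→213 °C: 1831.6 kJ/min
Q = ΔH = 1800.4 kJ/min = 30.007 kW
Heat supplied = 108020 kJ/h

Q_in = 108000 kJ/h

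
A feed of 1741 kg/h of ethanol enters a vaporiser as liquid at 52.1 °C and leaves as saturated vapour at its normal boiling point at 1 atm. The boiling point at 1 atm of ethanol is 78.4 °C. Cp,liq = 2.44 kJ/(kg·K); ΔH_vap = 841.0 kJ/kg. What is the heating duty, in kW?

liquid 52.1→78.4 °C: 64.172 kJ/kg
vaporisation at 78.4 °C: 841 kJ/kg
Δh = 64.172 + 841 = 905.17 kJ/kg
Q = ṁ·Δh = 1741 kg/h × 905.17 kJ/kg = 1.5759e+06 kJ/h
|Q| = 437.75 kW

Q = 438 kW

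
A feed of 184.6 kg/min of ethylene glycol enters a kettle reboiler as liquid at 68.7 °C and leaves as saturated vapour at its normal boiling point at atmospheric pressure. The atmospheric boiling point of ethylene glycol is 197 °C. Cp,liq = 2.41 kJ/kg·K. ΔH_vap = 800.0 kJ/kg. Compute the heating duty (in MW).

liquid 68.7→197 °C: 309.2 kJ/kg
vaporisation at 197 °C: 800 kJ/kg
Δh = 309.2 + 800 = 1109.2 kJ/kg
Q = ṁ·Δh = 184.6 kg/min × 1109.2 kJ/kg = 204760 kJ/min
|Q| = 3412.6 kW = 3.4126 MW

Q = 3.41 MW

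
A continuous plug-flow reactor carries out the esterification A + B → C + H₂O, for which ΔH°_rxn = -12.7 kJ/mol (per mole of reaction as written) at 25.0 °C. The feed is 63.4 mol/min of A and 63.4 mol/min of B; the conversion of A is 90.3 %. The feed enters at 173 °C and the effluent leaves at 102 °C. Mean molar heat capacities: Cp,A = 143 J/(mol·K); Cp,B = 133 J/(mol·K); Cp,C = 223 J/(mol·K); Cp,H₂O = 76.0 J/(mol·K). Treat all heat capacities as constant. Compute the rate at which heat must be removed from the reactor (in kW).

Q_out = 31.1 kW

Extent of reaction ξ = 0.903 × 63.4 = 57.25 mol/min
Reaction term: ξ·ΔH°_rxn = 57.25 × -12.7 = -727.08 kJ/min
Sensible, feed 173→25 °C: -2589.8 kJ/min
Outlet flows (mol/min): A 6.1498, B 6.1498, C 57.25, H₂O 57.25
Sensible, products 25→102 °C: 1448.8 kJ/min
Q = ΔH = -1868.1 kJ/min = -31.135 kW
Heat removed = 31.135 kW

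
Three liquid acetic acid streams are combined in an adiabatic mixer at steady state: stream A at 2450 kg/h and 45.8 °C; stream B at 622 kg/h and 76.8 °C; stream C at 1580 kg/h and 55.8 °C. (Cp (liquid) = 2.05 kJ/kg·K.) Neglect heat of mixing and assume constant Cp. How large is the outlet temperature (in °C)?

T_out = 53.3 °C

Adiabatic, steady state ⇒ Σ ṁᵢCp,ᵢ(T_out − Tᵢ) = 0
Σ ṁᵢCp,ᵢTᵢ = 2450×2.05×45.8 + 622×2.05×76.8 + 1580×2.05×55.8 = 508690
Σ ṁᵢCp,ᵢ = 2450×2.05 + 622×2.05 + 1580×2.05 = 9536.6
T_out = 508690 / 9536.6 = 53.341 °C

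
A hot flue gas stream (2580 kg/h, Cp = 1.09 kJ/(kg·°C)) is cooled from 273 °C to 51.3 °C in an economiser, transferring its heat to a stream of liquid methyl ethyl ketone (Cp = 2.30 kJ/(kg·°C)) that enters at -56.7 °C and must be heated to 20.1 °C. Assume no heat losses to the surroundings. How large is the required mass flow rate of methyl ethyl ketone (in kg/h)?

Heat released by hot stream: Q = 2580 × 1.09 × (273 − 51.3) = 623460 kJ/h
Energy balance on cold side (adiabatic exchanger): Q = ṁ_c·Cp_c·(T_c,out − T_c,in)
ṁ_c = 623460 / [2.30 × (20.1 − -56.7)] = 3529.6 kg/h

ṁ_c = 3530 kg/h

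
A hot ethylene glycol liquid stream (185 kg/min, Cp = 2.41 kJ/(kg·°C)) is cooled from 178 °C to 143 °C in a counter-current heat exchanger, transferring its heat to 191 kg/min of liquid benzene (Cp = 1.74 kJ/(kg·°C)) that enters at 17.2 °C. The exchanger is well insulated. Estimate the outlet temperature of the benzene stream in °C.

T_c,out = 64.2 °C

Heat released by hot stream: Q = 185 × 2.41 × (178 − 143) = 15605 kJ/min
Energy balance on cold side (adiabatic exchanger): Q = ṁ_c·Cp_c·(T_c,out − T_c,in)
T_c,out = 17.2 + 15605/(191 × 1.74) = 64.154 °C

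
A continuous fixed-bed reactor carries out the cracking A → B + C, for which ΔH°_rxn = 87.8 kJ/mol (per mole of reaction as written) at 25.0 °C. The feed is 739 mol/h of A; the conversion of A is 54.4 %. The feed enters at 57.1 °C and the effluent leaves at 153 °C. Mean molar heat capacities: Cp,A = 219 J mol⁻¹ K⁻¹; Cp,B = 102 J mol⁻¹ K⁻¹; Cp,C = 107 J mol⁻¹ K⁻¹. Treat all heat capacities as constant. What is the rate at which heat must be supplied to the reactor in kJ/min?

Extent of reaction ξ = 0.544 × 739 = 402.02 mol/h
Reaction term: ξ·ΔH°_rxn = 402.02 × 87.8 = 35297 kJ/h
Sensible, feed 57.1→25 °C: -5195.1 kJ/h
Outlet flows (mol/h): A 336.98, B 402.02, C 402.02
Sensible, products 25→153 °C: 20201 kJ/h
Q = ΔH = 50303 kJ/h = 13.973 kW
Heat supplied = 838.38 kJ/min

Q_in = 838 kJ/min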